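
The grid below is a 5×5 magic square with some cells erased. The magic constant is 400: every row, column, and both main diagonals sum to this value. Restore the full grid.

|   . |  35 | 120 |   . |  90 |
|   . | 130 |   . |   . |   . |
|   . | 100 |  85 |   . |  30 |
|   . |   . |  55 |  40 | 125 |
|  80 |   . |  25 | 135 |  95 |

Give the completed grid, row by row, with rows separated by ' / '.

Row 5 needs 400; the known cells sum to 335, so (5,2) = 65.
Column 2 needs 400; the known cells sum to 330, so (4,2) = 70.
Column 3 needs 400; the known cells sum to 285, so (2,3) = 115.
The remaining cell in column 5 is (2,5) = 400 − 340 = 60.
The remaining cell in main diagonal is (1,1) = 400 − 350 = 50.
From anti-diagonal, 400 − (90 + 85 + 70 + 80) gives (2,4) = 75.
Row 1 must total 400; the given cells sum to 295, so (1,4) = 105.
Row 2 must total 400; the given cells sum to 380, so (2,1) = 20.
Row 4 needs 400; the known cells sum to 290, so (4,1) = 110.
Using column 1: 50 + 20 + 110 + 80 + ? → (3,1) = 400 − 260 = 140.
The remaining cell in column 4 is (3,4) = 400 − 355 = 45.

50 35 120 105 90 / 20 130 115 75 60 / 140 100 85 45 30 / 110 70 55 40 125 / 80 65 25 135 95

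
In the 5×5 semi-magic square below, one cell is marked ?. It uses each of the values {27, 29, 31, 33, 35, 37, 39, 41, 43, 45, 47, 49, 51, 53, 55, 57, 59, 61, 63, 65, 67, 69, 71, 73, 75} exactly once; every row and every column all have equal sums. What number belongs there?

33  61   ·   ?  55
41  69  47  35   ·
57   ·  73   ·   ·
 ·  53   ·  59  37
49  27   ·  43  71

The 25 entries sum to 1275, so each line sums to 1275/5 = 255.
From row 2, 255 − (41 + 69 + 47 + 35) gives (2,5) = 63.
Row 5 needs 255; the known cells sum to 190, so (5,3) = 65.
Using column 1: 33 + 41 + 57 + 49 + ? → (4,1) = 255 − 180 = 75.
From column 2, 255 − (61 + 69 + 53 + 27) gives (3,2) = 45.
Column 5: 55 + 63 + 37 + 71 + ? = 255, so (3,5) = 29.
From row 3, 255 − (57 + 45 + 73 + 29) gives (3,4) = 51.
Row 4 needs 255; the known cells sum to 224, so (4,3) = 31.
Using column 3: 47 + 73 + 31 + 65 + ? → (1,3) = 255 − 216 = 39.
Using column 4: 35 + 51 + 59 + 43 + ? → (1,4) = 255 − 188 = 67.

67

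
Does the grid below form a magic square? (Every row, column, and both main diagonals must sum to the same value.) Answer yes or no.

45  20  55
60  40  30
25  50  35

No — row 3 sums to 110 but column 1 sums to 130.

Row 1: 45 + 20 + 55 = 120.
Row 2: 60 + 40 + 30 = 130.
Row 3: 25 + 50 + 35 = 110.
Column 1: 45 + 60 + 25 = 130.
Column 2: 20 + 40 + 50 = 110.
Column 3: 55 + 30 + 35 = 120.
Main diagonal: 45 + 40 + 35 = 120.
Anti-diagonal: 55 + 40 + 25 = 120.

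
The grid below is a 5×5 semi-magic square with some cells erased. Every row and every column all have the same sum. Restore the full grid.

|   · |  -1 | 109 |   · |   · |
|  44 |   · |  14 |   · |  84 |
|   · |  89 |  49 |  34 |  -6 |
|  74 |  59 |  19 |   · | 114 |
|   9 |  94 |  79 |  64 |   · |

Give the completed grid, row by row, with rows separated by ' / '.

39 -1 109 69 54 / 44 29 14 99 84 / 104 89 49 34 -6 / 74 59 19 4 114 / 9 94 79 64 24

Column 3 is already complete: 109 + 14 + 49 + 19 + 79 = 270, so that is the magic constant.
Row 3 needs 270; the known cells sum to 166, so (3,1) = 104.
Row 4: 74 + 59 + 19 + 114 + ? = 270, so (4,4) = 4.
Using row 5: 9 + 94 + 79 + 64 + ? → (5,5) = 270 − 246 = 24.
The remaining cell in column 1 is (1,1) = 270 − 231 = 39.
Column 2 needs 270; the known cells sum to 241, so (2,2) = 29.
From column 5, 270 − (84 + (-6) + 114 + 24) gives (1,5) = 54.
From row 1, 270 − (39 + (-1) + 109 + 54) gives (1,4) = 69.
Row 2 needs 270; the known cells sum to 171, so (2,4) = 99.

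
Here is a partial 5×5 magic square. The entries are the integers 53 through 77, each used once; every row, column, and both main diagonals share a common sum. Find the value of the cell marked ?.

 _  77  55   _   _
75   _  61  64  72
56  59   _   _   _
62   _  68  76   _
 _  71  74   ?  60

57

The entries are 53 through 77, which sum to 1625, so each line sums to 1625/5 = 325.
The remaining cell in row 2 is (2,2) = 325 − 272 = 53.
Column 2: 77 + 53 + 59 + 71 + ? = 325, so (4,2) = 65.
From column 3, 325 − (55 + 61 + 68 + 74) gives (3,3) = 67.
Main diagonal must total 325; the given cells sum to 256, so (1,1) = 69.
Using row 4: 62 + 65 + 68 + 76 + ? → (4,5) = 325 − 271 = 54.
Column 1 must total 325; the given cells sum to 262, so (5,1) = 63.
The remaining cell in anti-diagonal is (1,5) = 325 − 259 = 66.
Row 1 needs 325; the known cells sum to 267, so (1,4) = 58.
Row 5 needs 325; the known cells sum to 268, so (5,4) = 57.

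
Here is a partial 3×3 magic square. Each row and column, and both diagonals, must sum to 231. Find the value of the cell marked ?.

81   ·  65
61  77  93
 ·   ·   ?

73

Row 1 needs 231; the known cells sum to 146, so (1,2) = 85.
The remaining cell in column 1 is (3,1) = 231 − 142 = 89.
Column 2 needs 231; the known cells sum to 162, so (3,2) = 69.
From column 3, 231 − (65 + 93) gives (3,3) = 73.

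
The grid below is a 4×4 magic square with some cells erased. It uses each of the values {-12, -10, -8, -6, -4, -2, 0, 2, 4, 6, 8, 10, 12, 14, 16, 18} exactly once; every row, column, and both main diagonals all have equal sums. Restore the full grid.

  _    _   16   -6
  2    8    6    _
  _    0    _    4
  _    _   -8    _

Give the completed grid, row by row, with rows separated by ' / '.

The 16 entries sum to 48, so each line sums to 48/4 = 12.
Row 2 needs 12; the known cells sum to 16, so (2,4) = -4.
Column 3 must total 12; the given cells sum to 14, so (3,3) = -2.
From column 4, 12 − (-6 + (-4) + 4) gives (4,4) = 18.
From main diagonal, 12 − (8 + (-2) + 18) gives (1,1) = -12.
Anti-diagonal must total 12; the given cells sum to 0, so (4,1) = 12.
The remaining cell in row 1 is (1,2) = 12 − (-2) = 14.
Using row 3: 0 + (-2) + 4 + ? → (3,1) = 12 − 2 = 10.
The remaining cell in row 4 is (4,2) = 12 − 22 = -10.

-12 14 16 -6 / 2 8 6 -4 / 10 0 -2 4 / 12 -10 -8 18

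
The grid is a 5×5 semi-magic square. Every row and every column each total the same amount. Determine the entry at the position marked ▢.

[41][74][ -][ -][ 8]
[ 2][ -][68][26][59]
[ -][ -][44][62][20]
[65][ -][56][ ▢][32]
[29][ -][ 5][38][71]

Column 5 is complete and sums to 190; that is the magic constant.
Row 2 needs 190; the known cells sum to 155, so (2,2) = 35.
Row 5 needs 190; the known cells sum to 143, so (5,2) = 47.
Using column 1: 41 + 2 + 65 + 29 + ? → (3,1) = 190 − 137 = 53.
Column 3: 68 + 44 + 56 + 5 + ? = 190, so (1,3) = 17.
Row 1 must total 190; the given cells sum to 140, so (1,4) = 50.
Row 3 needs 190; the known cells sum to 179, so (3,2) = 11.
Column 2: 74 + 35 + 11 + 47 + ? = 190, so (4,2) = 23.
From column 4, 190 − (50 + 26 + 62 + 38) gives (4,4) = 14.

14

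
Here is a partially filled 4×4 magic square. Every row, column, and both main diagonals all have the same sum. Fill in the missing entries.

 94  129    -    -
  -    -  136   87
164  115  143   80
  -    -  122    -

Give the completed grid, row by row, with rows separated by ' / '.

94 129 101 178 / 171 108 136 87 / 164 115 143 80 / 73 150 122 157

Row 3 is already complete: 164 + 115 + 143 + 80 = 502, so that is the magic constant.
Using column 3: 136 + 143 + 122 + ? → (1,3) = 502 − 401 = 101.
Row 1 needs 502; the known cells sum to 324, so (1,4) = 178.
Column 4 needs 502; the known cells sum to 345, so (4,4) = 157.
From main diagonal, 502 − (94 + 143 + 157) gives (2,2) = 108.
From anti-diagonal, 502 − (178 + 136 + 115) gives (4,1) = 73.
Using row 2: 108 + 136 + 87 + ? → (2,1) = 502 − 331 = 171.
From row 4, 502 − (73 + 122 + 157) gives (4,2) = 150.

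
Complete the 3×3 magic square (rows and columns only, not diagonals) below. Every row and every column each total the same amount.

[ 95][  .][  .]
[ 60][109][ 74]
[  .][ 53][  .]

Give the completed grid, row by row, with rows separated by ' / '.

95 81 67 / 60 109 74 / 88 53 102

Row 2 is already complete: 60 + 109 + 74 = 243, so that is the magic constant.
Column 1 must total 243; the given cells sum to 155, so (3,1) = 88.
Column 2 must total 243; the given cells sum to 162, so (1,2) = 81.
Row 1 must total 243; the given cells sum to 176, so (1,3) = 67.
Row 3 must total 243; the given cells sum to 141, so (3,3) = 102.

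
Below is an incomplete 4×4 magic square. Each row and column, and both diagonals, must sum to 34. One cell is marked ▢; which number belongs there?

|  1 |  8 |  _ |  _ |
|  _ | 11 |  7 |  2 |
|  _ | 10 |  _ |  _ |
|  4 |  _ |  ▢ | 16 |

9

Row 2 must total 34; the given cells sum to 20, so (2,1) = 14.
Using column 1: 1 + 14 + 4 + ? → (3,1) = 34 − 19 = 15.
Column 2: 8 + 11 + 10 + ? = 34, so (4,2) = 5.
Main diagonal must total 34; the given cells sum to 28, so (3,3) = 6.
Using anti-diagonal: 7 + 10 + 4 + ? → (1,4) = 34 − 21 = 13.
Row 1 needs 34; the known cells sum to 22, so (1,3) = 12.
Row 3 must total 34; the given cells sum to 31, so (3,4) = 3.
From row 4, 34 − (4 + 5 + 16) gives (4,3) = 9.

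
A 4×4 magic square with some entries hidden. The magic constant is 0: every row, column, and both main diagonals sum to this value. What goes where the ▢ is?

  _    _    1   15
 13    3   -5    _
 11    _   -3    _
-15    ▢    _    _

Row 2 must total 0; the given cells sum to 11, so (2,4) = -11.
Column 1: 13 + 11 + (-15) + ? = 0, so (1,1) = -9.
The remaining cell in column 3 is (4,3) = 0 − (-7) = 7.
Main diagonal needs 0; the known cells sum to -9, so (4,4) = 9.
From anti-diagonal, 0 − (15 + (-5) + (-15)) gives (3,2) = 5.
From row 1, 0 − (-9 + 1 + 15) gives (1,2) = -7.
From row 3, 0 − (11 + 5 + (-3)) gives (3,4) = -13.
Row 4: -15 + 7 + 9 + ? = 0, so (4,2) = -1.

-1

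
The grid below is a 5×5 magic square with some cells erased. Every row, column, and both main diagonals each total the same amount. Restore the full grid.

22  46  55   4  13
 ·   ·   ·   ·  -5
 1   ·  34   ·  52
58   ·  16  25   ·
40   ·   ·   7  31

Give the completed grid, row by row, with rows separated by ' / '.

22 46 55 4 13 / 19 28 37 61 -5 / 1 10 34 43 52 / 58 -8 16 25 49 / 40 64 -2 7 31

Row 1 is already complete: 22 + 46 + 55 + 4 + 13 = 140, so that is the magic constant.
From column 1, 140 − (22 + 1 + 58 + 40) gives (2,1) = 19.
Using column 5: 13 + (-5) + 52 + 31 + ? → (4,5) = 140 − 91 = 49.
From main diagonal, 140 − (22 + 34 + 25 + 31) gives (2,2) = 28.
Row 4 must total 140; the given cells sum to 148, so (4,2) = -8.
Anti-diagonal: 13 + 34 + (-8) + 40 + ? = 140, so (2,4) = 61.
Row 2 needs 140; the known cells sum to 103, so (2,3) = 37.
The remaining cell in column 3 is (5,3) = 140 − 142 = -2.
Column 4 must total 140; the given cells sum to 97, so (3,4) = 43.
Using row 3: 1 + 34 + 43 + 52 + ? → (3,2) = 140 − 130 = 10.
Row 5: 40 + (-2) + 7 + 31 + ? = 140, so (5,2) = 64.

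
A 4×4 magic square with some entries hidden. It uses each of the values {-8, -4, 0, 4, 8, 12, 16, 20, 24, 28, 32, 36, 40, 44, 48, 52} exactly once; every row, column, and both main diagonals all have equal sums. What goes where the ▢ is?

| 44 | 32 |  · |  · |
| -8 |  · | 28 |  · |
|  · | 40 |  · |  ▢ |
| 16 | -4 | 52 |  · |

The 16 entries sum to 352, so each line sums to 352/4 = 88.
Row 4: 16 + (-4) + 52 + ? = 88, so (4,4) = 24.
Column 1: 44 + (-8) + 16 + ? = 88, so (3,1) = 36.
Column 2 must total 88; the given cells sum to 68, so (2,2) = 20.
Main diagonal needs 88; the known cells sum to 88, so (3,3) = 0.
Using anti-diagonal: 28 + 40 + 16 + ? → (1,4) = 88 − 84 = 4.
Row 1: 44 + 32 + 4 + ? = 88, so (1,3) = 8.
Row 2 needs 88; the known cells sum to 40, so (2,4) = 48.
Row 3: 36 + 40 + 0 + ? = 88, so (3,4) = 12.

12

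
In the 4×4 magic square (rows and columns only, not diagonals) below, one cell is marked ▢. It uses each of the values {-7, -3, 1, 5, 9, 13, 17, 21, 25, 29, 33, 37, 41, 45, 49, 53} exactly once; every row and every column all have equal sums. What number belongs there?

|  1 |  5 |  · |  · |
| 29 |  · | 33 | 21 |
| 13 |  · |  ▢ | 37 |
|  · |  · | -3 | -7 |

The 16 entries sum to 368, so each line sums to 368/4 = 92.
Row 2: 29 + 33 + 21 + ? = 92, so (2,2) = 9.
Column 1: 1 + 29 + 13 + ? = 92, so (4,1) = 49.
From column 4, 92 − (21 + 37 + (-7)) gives (1,4) = 41.
The remaining cell in row 1 is (1,3) = 92 − 47 = 45.
From row 4, 92 − (49 + (-3) + (-7)) gives (4,2) = 53.
From column 2, 92 − (5 + 9 + 53) gives (3,2) = 25.
Column 3 must total 92; the given cells sum to 75, so (3,3) = 17.

17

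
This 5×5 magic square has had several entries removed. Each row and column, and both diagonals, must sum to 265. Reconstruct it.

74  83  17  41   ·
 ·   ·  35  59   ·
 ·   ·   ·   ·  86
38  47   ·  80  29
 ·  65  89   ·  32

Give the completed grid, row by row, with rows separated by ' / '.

74 83 17 41 50 / 77 26 35 59 68 / 20 44 53 62 86 / 38 47 71 80 29 / 56 65 89 23 32

Row 1 needs 265; the known cells sum to 215, so (1,5) = 50.
Using row 4: 38 + 47 + 80 + 29 + ? → (4,3) = 265 − 194 = 71.
The remaining cell in column 3 is (3,3) = 265 − 212 = 53.
Column 5 needs 265; the known cells sum to 197, so (2,5) = 68.
Main diagonal must total 265; the given cells sum to 239, so (2,2) = 26.
Anti-diagonal: 50 + 59 + 53 + 47 + ? = 265, so (5,1) = 56.
From row 2, 265 − (26 + 35 + 59 + 68) gives (2,1) = 77.
From row 5, 265 − (56 + 65 + 89 + 32) gives (5,4) = 23.
Using column 1: 74 + 77 + 38 + 56 + ? → (3,1) = 265 − 245 = 20.
Column 2 needs 265; the known cells sum to 221, so (3,2) = 44.
Column 4: 41 + 59 + 80 + 23 + ? = 265, so (3,4) = 62.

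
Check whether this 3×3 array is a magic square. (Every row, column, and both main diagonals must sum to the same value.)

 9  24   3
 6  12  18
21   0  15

Yes

Row 1: 9 + 24 + 3 = 36.
Row 2: 6 + 12 + 18 = 36.
Row 3: 21 + 0 + 15 = 36.
Column 1: 9 + 6 + 21 = 36.
Column 2: 24 + 12 + 0 = 36.
Column 3: 3 + 18 + 15 = 36.
Main diagonal: 9 + 12 + 15 = 36.
Anti-diagonal: 3 + 12 + 21 = 36.
All lines sum to 36.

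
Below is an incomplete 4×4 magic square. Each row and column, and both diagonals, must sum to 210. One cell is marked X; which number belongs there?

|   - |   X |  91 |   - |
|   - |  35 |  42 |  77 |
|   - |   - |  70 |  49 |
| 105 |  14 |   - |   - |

Row 2: 35 + 42 + 77 + ? = 210, so (2,1) = 56.
Column 3: 91 + 42 + 70 + ? = 210, so (4,3) = 7.
Row 4 must total 210; the given cells sum to 126, so (4,4) = 84.
Column 4 needs 210; the known cells sum to 210, so (1,4) = 0.
From main diagonal, 210 − (35 + 70 + 84) gives (1,1) = 21.
Anti-diagonal must total 210; the given cells sum to 147, so (3,2) = 63.
Row 1: 21 + 91 + 0 + ? = 210, so (1,2) = 98.

98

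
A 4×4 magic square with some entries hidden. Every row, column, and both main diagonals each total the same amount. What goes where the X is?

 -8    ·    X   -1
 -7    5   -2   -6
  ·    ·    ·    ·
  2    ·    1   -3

Row 2 is complete and sums to -10; that is the magic constant.
From row 4, -10 − (2 + 1 + (-3)) gives (4,2) = -10.
Column 1: -8 + (-7) + 2 + ? = -10, so (3,1) = 3.
Column 4 must total -10; the given cells sum to -10, so (3,4) = 0.
Main diagonal: -8 + 5 + (-3) + ? = -10, so (3,3) = -4.
Anti-diagonal: -1 + (-2) + 2 + ? = -10, so (3,2) = -9.
Column 2: 5 + (-9) + (-10) + ? = -10, so (1,2) = 4.
Using column 3: -2 + (-4) + 1 + ? → (1,3) = -10 − (-5) = -5.

-5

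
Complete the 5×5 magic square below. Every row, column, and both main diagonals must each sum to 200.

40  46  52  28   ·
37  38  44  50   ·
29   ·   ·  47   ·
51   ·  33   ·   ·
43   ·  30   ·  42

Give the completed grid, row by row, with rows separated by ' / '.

40 46 52 28 34 / 37 38 44 50 31 / 29 35 41 47 48 / 51 32 33 39 45 / 43 49 30 36 42

The remaining cell in row 1 is (1,5) = 200 − 166 = 34.
Row 2: 37 + 38 + 44 + 50 + ? = 200, so (2,5) = 31.
Using column 3: 52 + 44 + 33 + 30 + ? → (3,3) = 200 − 159 = 41.
Main diagonal must total 200; the given cells sum to 161, so (4,4) = 39.
From anti-diagonal, 200 − (34 + 50 + 41 + 43) gives (4,2) = 32.
From row 4, 200 − (51 + 32 + 33 + 39) gives (4,5) = 45.
From column 4, 200 − (28 + 50 + 47 + 39) gives (5,4) = 36.
Column 5 must total 200; the given cells sum to 152, so (3,5) = 48.
From row 3, 200 − (29 + 41 + 47 + 48) gives (3,2) = 35.
Using row 5: 43 + 30 + 36 + 42 + ? → (5,2) = 200 − 151 = 49.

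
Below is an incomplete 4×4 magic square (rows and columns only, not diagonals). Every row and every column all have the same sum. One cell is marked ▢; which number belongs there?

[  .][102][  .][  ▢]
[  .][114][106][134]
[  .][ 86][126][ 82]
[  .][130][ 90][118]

Column 2 is complete and sums to 432; that is the magic constant.
Using row 2: 114 + 106 + 134 + ? → (2,1) = 432 − 354 = 78.
Row 3 must total 432; the given cells sum to 294, so (3,1) = 138.
Row 4: 130 + 90 + 118 + ? = 432, so (4,1) = 94.
Column 1: 78 + 138 + 94 + ? = 432, so (1,1) = 122.
Column 3 must total 432; the given cells sum to 322, so (1,3) = 110.
The remaining cell in column 4 is (1,4) = 432 − 334 = 98.

98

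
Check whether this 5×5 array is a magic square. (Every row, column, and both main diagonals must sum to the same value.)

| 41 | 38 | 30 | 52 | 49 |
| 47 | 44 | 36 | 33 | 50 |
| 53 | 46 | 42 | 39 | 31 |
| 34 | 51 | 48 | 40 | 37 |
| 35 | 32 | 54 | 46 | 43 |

Row 1: 41 + 38 + 30 + 52 + 49 = 210.
Row 2: 47 + 44 + 36 + 33 + 50 = 210.
Row 3: 53 + 46 + 42 + 39 + 31 = 211.
Row 4: 34 + 51 + 48 + 40 + 37 = 210.
Row 5: 35 + 32 + 54 + 46 + 43 = 210.
Column 1: 41 + 47 + 53 + 34 + 35 = 210.
Column 2: 38 + 44 + 46 + 51 + 32 = 211.
Column 3: 30 + 36 + 42 + 48 + 54 = 210.
Column 4: 52 + 33 + 39 + 40 + 46 = 210.
Column 5: 49 + 50 + 31 + 37 + 43 = 210.
Main diagonal: 41 + 44 + 42 + 40 + 43 = 210.
Anti-diagonal: 49 + 33 + 42 + 51 + 35 = 210.

No — row 3 sums to 211 but column 5 sums to 210.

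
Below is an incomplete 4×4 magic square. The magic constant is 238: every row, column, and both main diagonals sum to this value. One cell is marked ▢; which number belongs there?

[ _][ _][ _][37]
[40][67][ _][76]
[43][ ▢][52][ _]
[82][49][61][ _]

64

From row 2, 238 − (40 + 67 + 76) gives (2,3) = 55.
Using row 4: 82 + 49 + 61 + ? → (4,4) = 238 − 192 = 46.
Column 1 must total 238; the given cells sum to 165, so (1,1) = 73.
Column 3 needs 238; the known cells sum to 168, so (1,3) = 70.
The remaining cell in column 4 is (3,4) = 238 − 159 = 79.
Anti-diagonal needs 238; the known cells sum to 174, so (3,2) = 64.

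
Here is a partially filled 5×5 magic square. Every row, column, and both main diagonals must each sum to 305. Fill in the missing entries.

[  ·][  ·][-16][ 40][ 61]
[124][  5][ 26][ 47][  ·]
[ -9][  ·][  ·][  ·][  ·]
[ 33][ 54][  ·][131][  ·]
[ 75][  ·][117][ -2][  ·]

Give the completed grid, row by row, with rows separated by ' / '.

82 138 -16 40 61 / 124 5 26 47 103 / -9 12 68 89 145 / 33 54 110 131 -23 / 75 96 117 -2 19

Row 2 must total 305; the given cells sum to 202, so (2,5) = 103.
From column 1, 305 − (124 + (-9) + 33 + 75) gives (1,1) = 82.
Using column 4: 40 + 47 + 131 + (-2) + ? → (3,4) = 305 − 216 = 89.
Anti-diagonal: 61 + 47 + 54 + 75 + ? = 305, so (3,3) = 68.
Row 1: 82 + (-16) + 40 + 61 + ? = 305, so (1,2) = 138.
The remaining cell in column 3 is (4,3) = 305 − 195 = 110.
Using main diagonal: 82 + 5 + 68 + 131 + ? → (5,5) = 305 − 286 = 19.
The remaining cell in row 4 is (4,5) = 305 − 328 = -23.
From row 5, 305 − (75 + 117 + (-2) + 19) gives (5,2) = 96.
Using column 2: 138 + 5 + 54 + 96 + ? → (3,2) = 305 − 293 = 12.
From column 5, 305 − (61 + 103 + (-23) + 19) gives (3,5) = 145.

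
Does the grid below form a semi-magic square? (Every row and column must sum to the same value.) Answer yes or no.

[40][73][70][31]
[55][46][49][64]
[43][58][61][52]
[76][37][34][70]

Row 1: 40 + 73 + 70 + 31 = 214.
Row 2: 55 + 46 + 49 + 64 = 214.
Row 3: 43 + 58 + 61 + 52 = 214.
Row 4: 76 + 37 + 34 + 70 = 217.
Column 1: 40 + 55 + 43 + 76 = 214.
Column 2: 73 + 46 + 58 + 37 = 214.
Column 3: 70 + 49 + 61 + 34 = 214.
Column 4: 31 + 64 + 52 + 70 = 217.

No — column 1 sums to 214 but column 4 sums to 217.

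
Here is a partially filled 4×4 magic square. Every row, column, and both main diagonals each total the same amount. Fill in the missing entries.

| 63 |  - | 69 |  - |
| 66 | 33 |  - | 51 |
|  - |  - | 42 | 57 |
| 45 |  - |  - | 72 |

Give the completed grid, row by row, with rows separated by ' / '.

63 48 69 30 / 66 33 60 51 / 36 75 42 57 / 45 54 39 72

Main diagonal is already complete: 63 + 33 + 42 + 72 = 210, so that is the magic constant.
Row 2 needs 210; the known cells sum to 150, so (2,3) = 60.
Column 1: 63 + 66 + 45 + ? = 210, so (3,1) = 36.
Column 3: 69 + 60 + 42 + ? = 210, so (4,3) = 39.
Column 4 must total 210; the given cells sum to 180, so (1,4) = 30.
Anti-diagonal needs 210; the known cells sum to 135, so (3,2) = 75.
The remaining cell in row 1 is (1,2) = 210 − 162 = 48.
Row 4: 45 + 39 + 72 + ? = 210, so (4,2) = 54.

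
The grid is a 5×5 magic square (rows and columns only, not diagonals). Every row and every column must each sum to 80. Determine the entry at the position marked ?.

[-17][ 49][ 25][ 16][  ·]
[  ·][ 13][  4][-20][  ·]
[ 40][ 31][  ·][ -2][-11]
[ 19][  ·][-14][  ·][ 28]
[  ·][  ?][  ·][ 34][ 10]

-8

From row 1, 80 − (-17 + 49 + 25 + 16) gives (1,5) = 7.
Row 3 must total 80; the given cells sum to 58, so (3,3) = 22.
The remaining cell in column 3 is (5,3) = 80 − 37 = 43.
Using column 4: 16 + (-20) + (-2) + 34 + ? → (4,4) = 80 − 28 = 52.
Using column 5: 7 + (-11) + 28 + 10 + ? → (2,5) = 80 − 34 = 46.
From row 2, 80 − (13 + 4 + (-20) + 46) gives (2,1) = 37.
Row 4: 19 + (-14) + 52 + 28 + ? = 80, so (4,2) = -5.
Column 1 needs 80; the known cells sum to 79, so (5,1) = 1.
Column 2: 49 + 13 + 31 + (-5) + ? = 80, so (5,2) = -8.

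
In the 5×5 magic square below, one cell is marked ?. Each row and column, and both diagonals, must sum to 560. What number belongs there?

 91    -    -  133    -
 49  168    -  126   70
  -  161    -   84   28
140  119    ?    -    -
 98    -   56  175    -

The remaining cell in row 2 is (2,3) = 560 − 413 = 147.
Column 1: 91 + 49 + 140 + 98 + ? = 560, so (3,1) = 182.
Column 4 must total 560; the given cells sum to 518, so (4,4) = 42.
Row 3 needs 560; the known cells sum to 455, so (3,3) = 105.
Using main diagonal: 91 + 168 + 105 + 42 + ? → (5,5) = 560 − 406 = 154.
The remaining cell in anti-diagonal is (1,5) = 560 − 448 = 112.
The remaining cell in row 5 is (5,2) = 560 − 483 = 77.
Using column 2: 168 + 161 + 119 + 77 + ? → (1,2) = 560 − 525 = 35.
From column 5, 560 − (112 + 70 + 28 + 154) gives (4,5) = 196.
Row 1 needs 560; the known cells sum to 371, so (1,3) = 189.
Using row 4: 140 + 119 + 42 + 196 + ? → (4,3) = 560 − 497 = 63.

63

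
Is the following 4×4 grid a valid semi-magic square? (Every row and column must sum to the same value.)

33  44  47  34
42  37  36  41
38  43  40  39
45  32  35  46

No — column 2 sums to 156 but column 1 sums to 158.

Row 1: 33 + 44 + 47 + 34 = 158.
Row 2: 42 + 37 + 36 + 41 = 156.
Row 3: 38 + 43 + 40 + 39 = 160.
Row 4: 45 + 32 + 35 + 46 = 158.
Column 1: 33 + 42 + 38 + 45 = 158.
Column 2: 44 + 37 + 43 + 32 = 156.
Column 3: 47 + 36 + 40 + 35 = 158.
Column 4: 34 + 41 + 39 + 46 = 160.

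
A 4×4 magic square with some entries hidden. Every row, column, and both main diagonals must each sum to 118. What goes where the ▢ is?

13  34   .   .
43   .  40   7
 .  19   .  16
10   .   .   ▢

46

Row 2: 43 + 40 + 7 + ? = 118, so (2,2) = 28.
Using column 1: 13 + 43 + 10 + ? → (3,1) = 118 − 66 = 52.
The remaining cell in column 2 is (4,2) = 118 − 81 = 37.
Anti-diagonal needs 118; the known cells sum to 69, so (1,4) = 49.
Row 1 needs 118; the known cells sum to 96, so (1,3) = 22.
Using row 3: 52 + 19 + 16 + ? → (3,3) = 118 − 87 = 31.
From column 3, 118 − (22 + 40 + 31) gives (4,3) = 25.
Column 4: 49 + 7 + 16 + ? = 118, so (4,4) = 46.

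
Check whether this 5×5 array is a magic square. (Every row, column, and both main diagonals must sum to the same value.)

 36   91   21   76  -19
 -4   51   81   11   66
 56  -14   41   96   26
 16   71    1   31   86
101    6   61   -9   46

Row 1: 36 + 91 + 21 + 76 + (-19) = 205.
Row 2: -4 + 51 + 81 + 11 + 66 = 205.
Row 3: 56 + (-14) + 41 + 96 + 26 = 205.
Row 4: 16 + 71 + 1 + 31 + 86 = 205.
Row 5: 101 + 6 + 61 + (-9) + 46 = 205.
Column 1: 36 + (-4) + 56 + 16 + 101 = 205.
Column 2: 91 + 51 + (-14) + 71 + 6 = 205.
Column 3: 21 + 81 + 41 + 1 + 61 = 205.
Column 4: 76 + 11 + 96 + 31 + (-9) = 205.
Column 5: -19 + 66 + 26 + 86 + 46 = 205.
Main diagonal: 36 + 51 + 41 + 31 + 46 = 205.
Anti-diagonal: -19 + 11 + 41 + 71 + 101 = 205.
All lines sum to 205.

Yes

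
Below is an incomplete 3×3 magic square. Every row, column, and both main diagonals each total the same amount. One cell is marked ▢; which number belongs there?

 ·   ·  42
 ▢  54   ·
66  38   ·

Anti-diagonal is complete and sums to 162; that is the magic constant.
Row 3: 66 + 38 + ? = 162, so (3,3) = 58.
From column 2, 162 − (54 + 38) gives (1,2) = 70.
Column 3 must total 162; the given cells sum to 100, so (2,3) = 62.
Main diagonal: 54 + 58 + ? = 162, so (1,1) = 50.
Using row 2: 54 + 62 + ? → (2,1) = 162 − 116 = 46.

46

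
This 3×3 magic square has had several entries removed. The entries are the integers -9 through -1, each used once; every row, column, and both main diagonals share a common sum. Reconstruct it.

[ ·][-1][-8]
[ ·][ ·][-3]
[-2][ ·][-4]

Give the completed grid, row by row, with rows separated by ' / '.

-6 -1 -8 / -7 -5 -3 / -2 -9 -4

The entries are -9 through -1, which sum to -45, so each line sums to -45/3 = -15.
Using row 1: -1 + (-8) + ? → (1,1) = -15 − (-9) = -6.
Row 3: -2 + (-4) + ? = -15, so (3,2) = -9.
Column 1: -6 + (-2) + ? = -15, so (2,1) = -7.
Column 2 must total -15; the given cells sum to -10, so (2,2) = -5.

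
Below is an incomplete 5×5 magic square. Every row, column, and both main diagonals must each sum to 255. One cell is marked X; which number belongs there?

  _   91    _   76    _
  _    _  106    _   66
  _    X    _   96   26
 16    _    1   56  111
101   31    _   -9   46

The remaining cell in row 4 is (4,2) = 255 − 184 = 71.
Using row 5: 101 + 31 + (-9) + 46 + ? → (5,3) = 255 − 169 = 86.
Column 4 needs 255; the known cells sum to 219, so (2,4) = 36.
From column 5, 255 − (66 + 26 + 111 + 46) gives (1,5) = 6.
From anti-diagonal, 255 − (6 + 36 + 71 + 101) gives (3,3) = 41.
From column 3, 255 − (106 + 41 + 1 + 86) gives (1,3) = 21.
Row 1 must total 255; the given cells sum to 194, so (1,1) = 61.
The remaining cell in main diagonal is (2,2) = 255 − 204 = 51.
Row 2: 51 + 106 + 36 + 66 + ? = 255, so (2,1) = -4.
Column 1 must total 255; the given cells sum to 174, so (3,1) = 81.
The remaining cell in column 2 is (3,2) = 255 − 244 = 11.

11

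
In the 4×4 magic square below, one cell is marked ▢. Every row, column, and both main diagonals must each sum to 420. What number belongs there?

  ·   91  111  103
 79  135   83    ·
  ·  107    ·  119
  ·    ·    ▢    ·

The remaining cell in row 1 is (1,1) = 420 − 305 = 115.
Row 2 needs 420; the known cells sum to 297, so (2,4) = 123.
Column 2 needs 420; the known cells sum to 333, so (4,2) = 87.
Column 4: 103 + 123 + 119 + ? = 420, so (4,4) = 75.
Main diagonal: 115 + 135 + 75 + ? = 420, so (3,3) = 95.
Using anti-diagonal: 103 + 83 + 107 + ? → (4,1) = 420 − 293 = 127.
The remaining cell in row 3 is (3,1) = 420 − 321 = 99.
Row 4 must total 420; the given cells sum to 289, so (4,3) = 131.

131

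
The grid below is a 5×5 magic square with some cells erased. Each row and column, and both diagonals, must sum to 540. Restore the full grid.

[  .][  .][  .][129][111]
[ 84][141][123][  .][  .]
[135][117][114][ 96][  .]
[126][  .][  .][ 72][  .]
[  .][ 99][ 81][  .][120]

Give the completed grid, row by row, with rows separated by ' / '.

93 75 132 129 111 / 84 141 123 105 87 / 135 117 114 96 78 / 126 108 90 72 144 / 102 99 81 138 120

From row 3, 540 − (135 + 117 + 114 + 96) gives (3,5) = 78.
Using main diagonal: 141 + 114 + 72 + 120 + ? → (1,1) = 540 − 447 = 93.
The remaining cell in column 1 is (5,1) = 540 − 438 = 102.
The remaining cell in row 5 is (5,4) = 540 − 402 = 138.
Column 4 needs 540; the known cells sum to 435, so (2,4) = 105.
The remaining cell in anti-diagonal is (4,2) = 540 − 432 = 108.
Row 2 needs 540; the known cells sum to 453, so (2,5) = 87.
Column 2: 141 + 117 + 108 + 99 + ? = 540, so (1,2) = 75.
Using column 5: 111 + 87 + 78 + 120 + ? → (4,5) = 540 − 396 = 144.
Using row 1: 93 + 75 + 129 + 111 + ? → (1,3) = 540 − 408 = 132.
Row 4 must total 540; the given cells sum to 450, so (4,3) = 90.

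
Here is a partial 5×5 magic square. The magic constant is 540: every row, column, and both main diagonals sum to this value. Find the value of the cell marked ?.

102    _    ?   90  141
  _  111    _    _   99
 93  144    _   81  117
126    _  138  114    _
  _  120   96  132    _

129

Row 3: 93 + 144 + 81 + 117 + ? = 540, so (3,3) = 105.
Column 4 must total 540; the given cells sum to 417, so (2,4) = 123.
Main diagonal must total 540; the given cells sum to 432, so (5,5) = 108.
Row 5 needs 540; the known cells sum to 456, so (5,1) = 84.
Column 1 needs 540; the known cells sum to 405, so (2,1) = 135.
The remaining cell in column 5 is (4,5) = 540 − 465 = 75.
Anti-diagonal must total 540; the given cells sum to 453, so (4,2) = 87.
Row 2: 135 + 111 + 123 + 99 + ? = 540, so (2,3) = 72.
The remaining cell in column 2 is (1,2) = 540 − 462 = 78.
The remaining cell in column 3 is (1,3) = 540 − 411 = 129.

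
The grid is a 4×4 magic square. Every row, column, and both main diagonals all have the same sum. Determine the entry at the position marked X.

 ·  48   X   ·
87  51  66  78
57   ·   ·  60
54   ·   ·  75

81

Row 2 is complete and sums to 282; that is the magic constant.
From column 1, 282 − (87 + 57 + 54) gives (1,1) = 84.
Column 4 needs 282; the known cells sum to 213, so (1,4) = 69.
The remaining cell in main diagonal is (3,3) = 282 − 210 = 72.
Anti-diagonal needs 282; the known cells sum to 189, so (3,2) = 93.
Row 1 must total 282; the given cells sum to 201, so (1,3) = 81.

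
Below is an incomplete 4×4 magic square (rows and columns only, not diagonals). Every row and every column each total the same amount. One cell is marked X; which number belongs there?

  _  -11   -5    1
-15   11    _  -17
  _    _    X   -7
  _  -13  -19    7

3

Column 4 is complete and sums to -16; that is the magic constant.
From row 1, -16 − (-11 + (-5) + 1) gives (1,1) = -1.
Row 2 needs -16; the known cells sum to -21, so (2,3) = 5.
Row 4 needs -16; the known cells sum to -25, so (4,1) = 9.
Column 1: -1 + (-15) + 9 + ? = -16, so (3,1) = -9.
The remaining cell in column 2 is (3,2) = -16 − (-13) = -3.
Column 3 needs -16; the known cells sum to -19, so (3,3) = 3.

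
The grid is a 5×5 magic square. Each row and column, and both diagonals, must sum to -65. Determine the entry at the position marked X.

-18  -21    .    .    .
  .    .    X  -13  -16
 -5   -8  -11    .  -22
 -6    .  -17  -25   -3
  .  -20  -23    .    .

From row 3, -65 − (-5 + (-8) + (-11) + (-22)) gives (3,4) = -19.
Row 4: -6 + (-17) + (-25) + (-3) + ? = -65, so (4,2) = -14.
From column 2, -65 − (-21 + (-8) + (-14) + (-20)) gives (2,2) = -2.
Main diagonal needs -65; the known cells sum to -56, so (5,5) = -9.
From column 5, -65 − (-16 + (-22) + (-3) + (-9)) gives (1,5) = -15.
From anti-diagonal, -65 − (-15 + (-13) + (-11) + (-14)) gives (5,1) = -12.
The remaining cell in row 5 is (5,4) = -65 − (-64) = -1.
The remaining cell in column 1 is (2,1) = -65 − (-41) = -24.
Column 4: -13 + (-19) + (-25) + (-1) + ? = -65, so (1,4) = -7.
The remaining cell in row 1 is (1,3) = -65 − (-61) = -4.
Using row 2: -24 + (-2) + (-13) + (-16) + ? → (2,3) = -65 − (-55) = -10.

-10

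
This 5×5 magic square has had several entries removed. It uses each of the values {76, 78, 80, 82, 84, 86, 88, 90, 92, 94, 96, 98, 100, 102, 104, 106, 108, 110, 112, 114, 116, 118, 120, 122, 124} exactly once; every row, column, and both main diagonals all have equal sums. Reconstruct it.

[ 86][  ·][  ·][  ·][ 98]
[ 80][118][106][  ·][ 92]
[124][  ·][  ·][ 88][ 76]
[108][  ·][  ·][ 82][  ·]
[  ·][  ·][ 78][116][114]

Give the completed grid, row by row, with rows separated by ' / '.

86 84 122 110 98 / 80 118 106 104 92 / 124 112 100 88 76 / 108 96 94 82 120 / 102 90 78 116 114

The 25 entries sum to 2500, so each line sums to 2500/5 = 500.
Row 2 needs 500; the known cells sum to 396, so (2,4) = 104.
The remaining cell in column 1 is (5,1) = 500 − 398 = 102.
The remaining cell in column 4 is (1,4) = 500 − 390 = 110.
From column 5, 500 − (98 + 92 + 76 + 114) gives (4,5) = 120.
Main diagonal: 86 + 118 + 82 + 114 + ? = 500, so (3,3) = 100.
The remaining cell in anti-diagonal is (4,2) = 500 − 404 = 96.
Row 3: 124 + 100 + 88 + 76 + ? = 500, so (3,2) = 112.
Row 4 must total 500; the given cells sum to 406, so (4,3) = 94.
Using row 5: 102 + 78 + 116 + 114 + ? → (5,2) = 500 − 410 = 90.
Column 2 needs 500; the known cells sum to 416, so (1,2) = 84.
Using column 3: 106 + 100 + 94 + 78 + ? → (1,3) = 500 − 378 = 122.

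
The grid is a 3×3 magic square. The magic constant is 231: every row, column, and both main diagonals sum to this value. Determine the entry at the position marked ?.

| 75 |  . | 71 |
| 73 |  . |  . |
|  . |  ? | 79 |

69

From row 1, 231 − (75 + 71) gives (1,2) = 85.
Column 1 needs 231; the known cells sum to 148, so (3,1) = 83.
Column 3 must total 231; the given cells sum to 150, so (2,3) = 81.
Main diagonal: 75 + 79 + ? = 231, so (2,2) = 77.
Row 3 must total 231; the given cells sum to 162, so (3,2) = 69.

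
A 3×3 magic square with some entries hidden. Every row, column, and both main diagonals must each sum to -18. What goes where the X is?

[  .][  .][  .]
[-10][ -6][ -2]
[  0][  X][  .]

-14

From column 1, -18 − (-10 + 0) gives (1,1) = -8.
Main diagonal needs -18; the known cells sum to -14, so (3,3) = -4.
Anti-diagonal needs -18; the known cells sum to -6, so (1,3) = -12.
Row 1 must total -18; the given cells sum to -20, so (1,2) = 2.
From row 3, -18 − (0 + (-4)) gives (3,2) = -14.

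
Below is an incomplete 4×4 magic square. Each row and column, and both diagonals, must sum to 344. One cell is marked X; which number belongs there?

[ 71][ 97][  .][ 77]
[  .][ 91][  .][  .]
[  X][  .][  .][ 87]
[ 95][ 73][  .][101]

Row 1 must total 344; the given cells sum to 245, so (1,3) = 99.
Row 4 needs 344; the known cells sum to 269, so (4,3) = 75.
The remaining cell in column 2 is (3,2) = 344 − 261 = 83.
Column 4 must total 344; the given cells sum to 265, so (2,4) = 79.
Using main diagonal: 71 + 91 + 101 + ? → (3,3) = 344 − 263 = 81.
From anti-diagonal, 344 − (77 + 83 + 95) gives (2,3) = 89.
From row 2, 344 − (91 + 89 + 79) gives (2,1) = 85.
From row 3, 344 − (83 + 81 + 87) gives (3,1) = 93.

93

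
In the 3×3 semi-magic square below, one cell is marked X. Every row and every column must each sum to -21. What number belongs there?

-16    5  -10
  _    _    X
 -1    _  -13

From row 3, -21 − (-1 + (-13)) gives (3,2) = -7.
Column 1: -16 + (-1) + ? = -21, so (2,1) = -4.
Column 2: 5 + (-7) + ? = -21, so (2,2) = -19.
From column 3, -21 − (-10 + (-13)) gives (2,3) = 2.

2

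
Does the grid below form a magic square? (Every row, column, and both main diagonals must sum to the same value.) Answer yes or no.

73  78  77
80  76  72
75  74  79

Yes

Row 1: 73 + 78 + 77 = 228.
Row 2: 80 + 76 + 72 = 228.
Row 3: 75 + 74 + 79 = 228.
Column 1: 73 + 80 + 75 = 228.
Column 2: 78 + 76 + 74 = 228.
Column 3: 77 + 72 + 79 = 228.
Main diagonal: 73 + 76 + 79 = 228.
Anti-diagonal: 77 + 76 + 75 = 228.
All lines sum to 228.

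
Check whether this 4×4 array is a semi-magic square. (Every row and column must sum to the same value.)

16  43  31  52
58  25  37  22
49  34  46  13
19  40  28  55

Row 1: 16 + 43 + 31 + 52 = 142.
Row 2: 58 + 25 + 37 + 22 = 142.
Row 3: 49 + 34 + 46 + 13 = 142.
Row 4: 19 + 40 + 28 + 55 = 142.
Column 1: 16 + 58 + 49 + 19 = 142.
Column 2: 43 + 25 + 34 + 40 = 142.
Column 3: 31 + 37 + 46 + 28 = 142.
Column 4: 52 + 22 + 13 + 55 = 142.
All lines sum to 142.

Yes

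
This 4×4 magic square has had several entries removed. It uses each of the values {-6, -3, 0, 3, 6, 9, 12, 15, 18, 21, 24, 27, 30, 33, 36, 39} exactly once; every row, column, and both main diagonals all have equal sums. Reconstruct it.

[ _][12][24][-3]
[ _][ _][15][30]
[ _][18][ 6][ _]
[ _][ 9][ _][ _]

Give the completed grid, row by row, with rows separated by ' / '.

The 16 entries sum to 264, so each line sums to 264/4 = 66.
Row 1: 12 + 24 + (-3) + ? = 66, so (1,1) = 33.
Column 2 must total 66; the given cells sum to 39, so (2,2) = 27.
From column 3, 66 − (24 + 15 + 6) gives (4,3) = 21.
Main diagonal: 33 + 27 + 6 + ? = 66, so (4,4) = 0.
From anti-diagonal, 66 − (-3 + 15 + 18) gives (4,1) = 36.
From row 2, 66 − (27 + 15 + 30) gives (2,1) = -6.
The remaining cell in column 1 is (3,1) = 66 − 63 = 3.
Column 4: -3 + 30 + 0 + ? = 66, so (3,4) = 39.

33 12 24 -3 / -6 27 15 30 / 3 18 6 39 / 36 9 21 0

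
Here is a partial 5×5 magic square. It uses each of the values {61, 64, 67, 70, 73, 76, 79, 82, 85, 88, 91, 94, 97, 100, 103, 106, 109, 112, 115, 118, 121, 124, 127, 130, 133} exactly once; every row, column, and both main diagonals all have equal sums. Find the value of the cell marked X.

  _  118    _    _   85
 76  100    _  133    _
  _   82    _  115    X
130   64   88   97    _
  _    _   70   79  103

124

The 25 entries sum to 2425, so each line sums to 2425/5 = 485.
From row 4, 485 − (130 + 64 + 88 + 97) gives (4,5) = 106.
Column 2: 118 + 100 + 82 + 64 + ? = 485, so (5,2) = 121.
From column 4, 485 − (133 + 115 + 97 + 79) gives (1,4) = 61.
Using row 5: 121 + 70 + 79 + 103 + ? → (5,1) = 485 − 373 = 112.
The remaining cell in anti-diagonal is (3,3) = 485 − 394 = 91.
From main diagonal, 485 − (100 + 91 + 97 + 103) gives (1,1) = 94.
Using row 1: 94 + 118 + 61 + 85 + ? → (1,3) = 485 − 358 = 127.
Using column 1: 94 + 76 + 130 + 112 + ? → (3,1) = 485 − 412 = 73.
Column 3 must total 485; the given cells sum to 376, so (2,3) = 109.
Using row 2: 76 + 100 + 109 + 133 + ? → (2,5) = 485 − 418 = 67.
Row 3: 73 + 82 + 91 + 115 + ? = 485, so (3,5) = 124.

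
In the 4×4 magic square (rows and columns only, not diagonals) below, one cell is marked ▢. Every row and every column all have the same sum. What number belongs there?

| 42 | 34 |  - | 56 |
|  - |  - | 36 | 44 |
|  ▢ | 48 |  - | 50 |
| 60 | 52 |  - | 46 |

Column 4 is complete and sums to 196; that is the magic constant.
From row 1, 196 − (42 + 34 + 56) gives (1,3) = 64.
The remaining cell in row 4 is (4,3) = 196 − 158 = 38.
Column 2 needs 196; the known cells sum to 134, so (2,2) = 62.
Using column 3: 64 + 36 + 38 + ? → (3,3) = 196 − 138 = 58.
From row 2, 196 − (62 + 36 + 44) gives (2,1) = 54.
Row 3: 48 + 58 + 50 + ? = 196, so (3,1) = 40.

40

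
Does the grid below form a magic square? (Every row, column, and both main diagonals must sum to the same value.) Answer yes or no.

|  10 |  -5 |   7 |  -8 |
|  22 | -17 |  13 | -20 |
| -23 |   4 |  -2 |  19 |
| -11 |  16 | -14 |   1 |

No — row 2 sums to -2 but row 1 sums to 4.

Row 1: 10 + (-5) + 7 + (-8) = 4.
Row 2: 22 + (-17) + 13 + (-20) = -2.
Row 3: -23 + 4 + (-2) + 19 = -2.
Row 4: -11 + 16 + (-14) + 1 = -8.
Column 1: 10 + 22 + (-23) + (-11) = -2.
Column 2: -5 + (-17) + 4 + 16 = -2.
Column 3: 7 + 13 + (-2) + (-14) = 4.
Column 4: -8 + (-20) + 19 + 1 = -8.
Main diagonal: 10 + (-17) + (-2) + 1 = -8.
Anti-diagonal: -8 + 13 + 4 + (-11) = -2.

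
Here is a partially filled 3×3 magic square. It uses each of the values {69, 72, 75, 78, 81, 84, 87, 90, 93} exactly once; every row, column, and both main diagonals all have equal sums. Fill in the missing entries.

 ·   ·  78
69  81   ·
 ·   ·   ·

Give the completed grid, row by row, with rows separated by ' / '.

90 75 78 / 69 81 93 / 84 87 72

The 9 entries sum to 729, so each line sums to 729/3 = 243.
From row 2, 243 − (69 + 81) gives (2,3) = 93.
Column 3: 78 + 93 + ? = 243, so (3,3) = 72.
Main diagonal needs 243; the known cells sum to 153, so (1,1) = 90.
The remaining cell in anti-diagonal is (3,1) = 243 − 159 = 84.
Row 1 must total 243; the given cells sum to 168, so (1,2) = 75.
From row 3, 243 − (84 + 72) gives (3,2) = 87.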